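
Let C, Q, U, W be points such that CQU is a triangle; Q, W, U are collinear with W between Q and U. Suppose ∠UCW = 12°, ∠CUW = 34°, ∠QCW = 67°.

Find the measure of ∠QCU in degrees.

∠QCU = 79°

1. ∠CWU = 134°  [△CWU]
2. ∠CUQ = 34°  [W on ray UQ]
3. ∠CWQ = 46°  [linear pair at W on QU]
4. ∠CQW = 67°  [△CQW]
5. ∠CQU = 67°  [W on ray QU]
6. ∠QCU = 79°  [△CQU]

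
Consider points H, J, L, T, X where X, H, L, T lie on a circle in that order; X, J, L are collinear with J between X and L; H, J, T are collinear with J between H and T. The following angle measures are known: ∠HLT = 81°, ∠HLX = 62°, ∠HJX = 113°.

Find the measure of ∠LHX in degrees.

1. ∠HXT = 99°  [cyclic XHLT, opposite ∠X+∠L]
2. ∠HTX = 62°  [same arc XH]
3. ∠THX = 19°  [△XHT]
4. ∠HXL = 48°  [△XJH]
5. ∠LHX = 70°  [△XHL]

∠LHX = 70°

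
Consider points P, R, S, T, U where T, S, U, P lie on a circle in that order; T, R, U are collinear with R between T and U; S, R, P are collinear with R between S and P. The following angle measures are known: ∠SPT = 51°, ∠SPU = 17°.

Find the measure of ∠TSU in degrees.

1. ∠SUT = 51°  [same arc TS]
2. ∠STU = 17°  [same arc SU]
3. ∠TSU = 112°  [△TSU]

∠TSU = 112°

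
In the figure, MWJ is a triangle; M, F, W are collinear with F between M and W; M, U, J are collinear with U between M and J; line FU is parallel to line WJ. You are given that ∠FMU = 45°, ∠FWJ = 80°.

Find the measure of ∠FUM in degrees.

∠FUM = 55°

1. ∠JMW = 45°  [F on MW, U on MJ]
2. ∠JWM = 80°  [F on ray WM]
3. ∠MJW = 55°  [△MWJ]
4. ∠FUM = 55°  [FU∥WJ, corresponding at U]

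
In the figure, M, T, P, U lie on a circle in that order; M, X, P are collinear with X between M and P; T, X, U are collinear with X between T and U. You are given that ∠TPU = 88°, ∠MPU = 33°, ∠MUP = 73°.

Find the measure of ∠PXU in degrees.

∠PXU = 129°

1. ∠TMU = 92°  [cyclic MTPU, opposite ∠M+∠P]
2. ∠MTU = 33°  [same arc MU]
3. ∠PMU = 74°  [△MPU]
4. ∠MUT = 55°  [△MTU]
5. ∠MXU = 51°  [△MXU]
6. ∠PXU = 129°  [linear pair at X on MP]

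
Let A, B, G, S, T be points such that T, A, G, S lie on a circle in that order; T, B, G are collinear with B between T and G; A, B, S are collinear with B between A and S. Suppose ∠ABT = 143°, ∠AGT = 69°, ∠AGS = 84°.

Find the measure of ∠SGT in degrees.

1. ∠GBS = 143°  [vertical angles at B]
2. ∠ABG = 37°  [linear pair at B on TG]
3. ∠GAS = 74°  [△ABG]
4. ∠ASG = 22°  [△AGS]
5. ∠SGT = 15°  [△GBS]

∠SGT = 15°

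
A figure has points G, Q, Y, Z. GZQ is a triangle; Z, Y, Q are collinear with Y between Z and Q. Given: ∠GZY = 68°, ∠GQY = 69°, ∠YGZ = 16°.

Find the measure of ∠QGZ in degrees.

∠QGZ = 43°

1. ∠GZQ = 68°  [Y on ray ZQ]
2. ∠GQZ = 69°  [Y on ray QZ]
3. ∠QGZ = 43°  [△GZQ]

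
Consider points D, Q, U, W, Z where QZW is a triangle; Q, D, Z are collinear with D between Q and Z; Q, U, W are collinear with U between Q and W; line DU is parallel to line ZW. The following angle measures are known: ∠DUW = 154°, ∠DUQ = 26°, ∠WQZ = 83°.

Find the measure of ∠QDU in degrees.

∠QDU = 71°

1. ∠QWZ = 26°  [DU∥ZW, corresponding at U]
2. ∠QZW = 71°  [△QZW]
3. ∠QDU = 71°  [DU∥ZW, corresponding at D]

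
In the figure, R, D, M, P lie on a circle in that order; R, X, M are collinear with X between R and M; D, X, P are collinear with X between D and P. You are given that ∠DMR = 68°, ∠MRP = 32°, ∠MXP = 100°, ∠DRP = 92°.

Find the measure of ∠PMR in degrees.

1. ∠DPR = 68°  [same arc RD]
2. ∠PDR = 20°  [△RDP]
3. ∠PMR = 20°  [same arc RP]

∠PMR = 20°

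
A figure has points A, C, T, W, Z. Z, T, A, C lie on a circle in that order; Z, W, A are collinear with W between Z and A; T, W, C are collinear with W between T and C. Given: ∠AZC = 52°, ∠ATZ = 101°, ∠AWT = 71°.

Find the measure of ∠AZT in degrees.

∠AZT = 22°

1. ∠ATC = 52°  [same arc AC]
2. ∠TAZ = 57°  [△TWA]
3. ∠AZT = 22°  [△ZTA]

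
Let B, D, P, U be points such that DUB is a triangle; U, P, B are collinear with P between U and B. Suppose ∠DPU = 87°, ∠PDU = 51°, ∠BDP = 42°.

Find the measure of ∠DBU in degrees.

1. ∠BPD = 93°  [linear pair at P on UB]
2. ∠DBP = 45°  [△DPB]
3. ∠DBU = 45°  [P on ray BU]

∠DBU = 45°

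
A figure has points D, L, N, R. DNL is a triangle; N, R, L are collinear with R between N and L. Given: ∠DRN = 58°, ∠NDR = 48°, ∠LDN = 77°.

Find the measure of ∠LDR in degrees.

∠LDR = 29°

1. ∠DNR = 74°  [△DNR]
2. ∠DRL = 122°  [linear pair at R on NL]
3. ∠DNL = 74°  [R on ray NL]
4. ∠DLN = 29°  [△DNL]
5. ∠DLR = 29°  [R on ray LN]
6. ∠LDR = 29°  [△DRL]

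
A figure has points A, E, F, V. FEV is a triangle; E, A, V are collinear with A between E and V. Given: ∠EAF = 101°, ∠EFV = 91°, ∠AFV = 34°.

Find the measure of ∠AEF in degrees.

∠AEF = 22°

1. ∠FAV = 79°  [linear pair at A on EV]
2. ∠AVF = 67°  [△FAV]
3. ∠EVF = 67°  [A on ray VE]
4. ∠FEV = 22°  [△FEV]
5. ∠AEF = 22°  [A on ray EV]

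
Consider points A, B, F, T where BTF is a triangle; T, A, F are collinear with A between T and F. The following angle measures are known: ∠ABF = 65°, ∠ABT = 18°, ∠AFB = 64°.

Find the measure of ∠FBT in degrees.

∠FBT = 83°

1. ∠BAF = 51°  [△BAF]
2. ∠BFT = 64°  [A on ray FT]
3. ∠BAT = 129°  [linear pair at A on TF]
4. ∠ATB = 33°  [△BTA]
5. ∠BTF = 33°  [A on ray TF]
6. ∠FBT = 83°  [△BTF]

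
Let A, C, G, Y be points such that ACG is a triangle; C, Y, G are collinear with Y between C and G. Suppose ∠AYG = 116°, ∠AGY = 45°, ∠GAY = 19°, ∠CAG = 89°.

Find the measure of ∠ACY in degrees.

1. ∠AGC = 45°  [Y on ray GC]
2. ∠ACG = 46°  [△ACG]
3. ∠ACY = 46°  [Y on ray CG]

∠ACY = 46°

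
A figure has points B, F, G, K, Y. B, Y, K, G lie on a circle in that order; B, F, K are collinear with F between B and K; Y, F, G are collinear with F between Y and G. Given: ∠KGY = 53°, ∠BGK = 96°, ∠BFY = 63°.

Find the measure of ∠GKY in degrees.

∠GKY = 107°

1. ∠KBY = 53°  [same arc YK]
2. ∠BYK = 84°  [cyclic BYKG, opposite ∠Y+∠G]
3. ∠KFY = 117°  [linear pair at F on BK]
4. ∠BKY = 43°  [△BYK]
5. ∠GYK = 20°  [△YFK]
6. ∠GKY = 107°  [△YKG]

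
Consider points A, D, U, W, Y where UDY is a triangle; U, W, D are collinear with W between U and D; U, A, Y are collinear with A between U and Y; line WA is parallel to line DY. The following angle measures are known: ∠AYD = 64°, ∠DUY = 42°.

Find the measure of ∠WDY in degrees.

1. ∠DYU = 64°  [A on ray YU]
2. ∠UDY = 74°  [△UDY]
3. ∠WDY = 74°  [W on ray DU]

∠WDY = 74°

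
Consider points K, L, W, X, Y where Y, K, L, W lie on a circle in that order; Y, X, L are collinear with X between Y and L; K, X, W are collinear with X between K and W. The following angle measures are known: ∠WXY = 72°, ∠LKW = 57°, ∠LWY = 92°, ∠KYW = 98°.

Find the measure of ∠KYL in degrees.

∠KYL = 41°

1. ∠KXL = 72°  [vertical angles at X]
2. ∠KLY = 51°  [△KXL]
3. ∠LKY = 88°  [cyclic YKLW, opposite ∠K+∠W]
4. ∠KYL = 41°  [△YKL]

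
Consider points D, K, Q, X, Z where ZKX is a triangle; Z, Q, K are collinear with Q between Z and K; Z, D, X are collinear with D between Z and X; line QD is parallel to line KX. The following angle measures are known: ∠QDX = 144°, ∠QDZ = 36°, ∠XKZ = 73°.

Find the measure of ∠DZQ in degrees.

1. ∠KXZ = 36°  [QD∥KX, corresponding at D]
2. ∠KZX = 71°  [△ZKX]
3. ∠DZQ = 71°  [Q on ZK, D on ZX]

∠DZQ = 71°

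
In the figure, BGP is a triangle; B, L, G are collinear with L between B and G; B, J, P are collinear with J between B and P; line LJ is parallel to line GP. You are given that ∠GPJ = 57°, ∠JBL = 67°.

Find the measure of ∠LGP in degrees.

∠LGP = 56°

1. ∠BPG = 57°  [J on ray PB]
2. ∠GBP = 67°  [L on BG, J on BP]
3. ∠BGP = 56°  [△BGP]
4. ∠LGP = 56°  [L on ray GB]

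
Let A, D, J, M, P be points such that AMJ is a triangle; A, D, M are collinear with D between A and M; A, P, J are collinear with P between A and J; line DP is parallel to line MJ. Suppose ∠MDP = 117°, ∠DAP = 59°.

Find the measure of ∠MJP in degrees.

1. ∠ADP = 63°  [linear pair at D on AM]
2. ∠APD = 58°  [△ADP]
3. ∠DPJ = 122°  [linear pair at P on AJ]
4. ∠MJP = 58°  [DP∥MJ, co-interior at J–P]

∠MJP = 58°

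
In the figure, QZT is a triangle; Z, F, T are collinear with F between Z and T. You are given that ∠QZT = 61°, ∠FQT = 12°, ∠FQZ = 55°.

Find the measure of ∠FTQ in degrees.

∠FTQ = 52°

1. ∠FZQ = 61°  [F on ray ZT]
2. ∠QFZ = 64°  [△QZF]
3. ∠QFT = 116°  [linear pair at F on ZT]
4. ∠FTQ = 52°  [△QFT]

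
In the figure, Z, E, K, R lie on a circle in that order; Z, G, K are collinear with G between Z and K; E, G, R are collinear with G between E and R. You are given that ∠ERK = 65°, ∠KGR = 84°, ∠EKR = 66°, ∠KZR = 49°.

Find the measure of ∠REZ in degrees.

1. ∠EZK = 65°  [same arc EK]
2. ∠EGZ = 84°  [vertical angles at G]
3. ∠REZ = 31°  [△ZGE]

∠REZ = 31°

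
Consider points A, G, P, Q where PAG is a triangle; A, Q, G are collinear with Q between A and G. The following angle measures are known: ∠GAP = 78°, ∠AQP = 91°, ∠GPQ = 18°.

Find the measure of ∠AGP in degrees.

∠AGP = 73°

1. ∠GQP = 89°  [linear pair at Q on AG]
2. ∠PGQ = 73°  [△PQG]
3. ∠AGP = 73°  [Q on ray GA]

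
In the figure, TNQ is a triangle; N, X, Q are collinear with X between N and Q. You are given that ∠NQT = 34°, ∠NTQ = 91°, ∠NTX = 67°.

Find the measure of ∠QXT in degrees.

1. ∠QNT = 55°  [△TNQ]
2. ∠TNX = 55°  [X on ray NQ]
3. ∠NXT = 58°  [△TNX]
4. ∠QXT = 122°  [linear pair at X on NQ]

∠QXT = 122°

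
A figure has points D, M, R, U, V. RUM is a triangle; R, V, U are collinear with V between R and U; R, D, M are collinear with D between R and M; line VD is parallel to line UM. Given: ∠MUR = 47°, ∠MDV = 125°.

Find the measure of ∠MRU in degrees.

1. ∠DVR = 47°  [VD∥UM, corresponding at V]
2. ∠RDV = 55°  [linear pair at D on RM]
3. ∠DRV = 78°  [△RVD]
4. ∠MRU = 78°  [V on RU, D on RM]

∠MRU = 78°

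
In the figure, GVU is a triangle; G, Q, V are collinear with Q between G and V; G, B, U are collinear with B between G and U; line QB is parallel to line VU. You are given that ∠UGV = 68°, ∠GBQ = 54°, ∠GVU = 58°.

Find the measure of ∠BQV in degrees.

∠BQV = 122°

1. ∠BGQ = 68°  [Q on GV, B on GU]
2. ∠BQG = 58°  [△GQB]
3. ∠BQV = 122°  [linear pair at Q on GV]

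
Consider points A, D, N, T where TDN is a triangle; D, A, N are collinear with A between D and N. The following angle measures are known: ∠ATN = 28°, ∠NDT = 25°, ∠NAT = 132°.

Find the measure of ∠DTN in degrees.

∠DTN = 135°

1. ∠ANT = 20°  [△TAN]
2. ∠DNT = 20°  [A on ray ND]
3. ∠DTN = 135°  [△TDN]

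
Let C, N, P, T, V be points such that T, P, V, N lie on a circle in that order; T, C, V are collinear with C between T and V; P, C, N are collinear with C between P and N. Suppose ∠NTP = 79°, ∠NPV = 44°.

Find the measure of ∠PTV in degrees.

∠PTV = 35°

1. ∠NVP = 101°  [cyclic TPVN, opposite ∠T+∠V]
2. ∠PNV = 35°  [△PVN]
3. ∠PTV = 35°  [same arc PV]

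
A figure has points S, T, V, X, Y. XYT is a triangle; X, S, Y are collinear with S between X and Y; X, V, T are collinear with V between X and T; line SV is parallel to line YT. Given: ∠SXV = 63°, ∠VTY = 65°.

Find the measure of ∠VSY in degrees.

∠VSY = 128°

1. ∠TXY = 63°  [S on XY, V on XT]
2. ∠XTY = 65°  [V on ray TX]
3. ∠TYX = 52°  [△XYT]
4. ∠VSX = 52°  [SV∥YT, corresponding at S]
5. ∠VSY = 128°  [linear pair at S on XY]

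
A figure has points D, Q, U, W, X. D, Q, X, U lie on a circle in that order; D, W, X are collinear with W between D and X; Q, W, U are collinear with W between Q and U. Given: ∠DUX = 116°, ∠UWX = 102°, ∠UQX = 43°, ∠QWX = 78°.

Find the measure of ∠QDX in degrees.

1. ∠DQX = 64°  [cyclic DQXU, opposite ∠Q+∠U]
2. ∠DXQ = 59°  [△QWX]
3. ∠QDX = 57°  [△DQX]

∠QDX = 57°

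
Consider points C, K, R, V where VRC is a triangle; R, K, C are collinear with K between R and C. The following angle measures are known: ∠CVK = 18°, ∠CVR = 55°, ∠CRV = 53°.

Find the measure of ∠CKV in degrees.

1. ∠RCV = 72°  [△VRC]
2. ∠KCV = 72°  [K on ray CR]
3. ∠CKV = 90°  [△VKC]

∠CKV = 90°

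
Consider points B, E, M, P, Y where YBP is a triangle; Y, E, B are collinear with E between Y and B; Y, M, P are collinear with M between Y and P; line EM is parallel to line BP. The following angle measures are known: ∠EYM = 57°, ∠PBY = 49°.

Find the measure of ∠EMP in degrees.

∠EMP = 106°

1. ∠BYP = 57°  [E on YB, M on YP]
2. ∠BPY = 74°  [△YBP]
3. ∠EMY = 74°  [EM∥BP, corresponding at M]
4. ∠EMP = 106°  [linear pair at M on YP]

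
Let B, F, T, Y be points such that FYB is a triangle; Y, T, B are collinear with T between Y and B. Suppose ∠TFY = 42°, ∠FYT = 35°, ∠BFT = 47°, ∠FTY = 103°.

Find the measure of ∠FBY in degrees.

1. ∠BTF = 77°  [linear pair at T on YB]
2. ∠FBT = 56°  [△FTB]
3. ∠FBY = 56°  [T on ray BY]

∠FBY = 56°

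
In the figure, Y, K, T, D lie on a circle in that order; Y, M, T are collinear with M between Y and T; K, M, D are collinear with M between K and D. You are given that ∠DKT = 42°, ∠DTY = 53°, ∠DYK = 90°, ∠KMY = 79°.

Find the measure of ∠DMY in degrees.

1. ∠DYT = 42°  [same arc TD]
2. ∠DKY = 53°  [same arc YD]
3. ∠KDY = 37°  [△YKD]
4. ∠DMY = 101°  [△YMD]

∠DMY = 101°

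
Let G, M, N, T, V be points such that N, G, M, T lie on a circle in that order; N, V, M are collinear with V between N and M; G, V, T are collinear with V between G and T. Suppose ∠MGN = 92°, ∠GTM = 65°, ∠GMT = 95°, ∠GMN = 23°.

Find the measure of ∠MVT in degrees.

∠MVT = 43°

1. ∠MGT = 20°  [△GMT]
2. ∠GTN = 23°  [same arc NG]
3. ∠MNT = 20°  [same arc MT]
4. ∠NVT = 137°  [△NVT]
5. ∠MVT = 43°  [linear pair at V on NM]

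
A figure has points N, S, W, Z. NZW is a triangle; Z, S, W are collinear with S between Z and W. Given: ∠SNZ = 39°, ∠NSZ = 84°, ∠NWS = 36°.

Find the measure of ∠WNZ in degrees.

∠WNZ = 87°

1. ∠NZS = 57°  [△NZS]
2. ∠NWZ = 36°  [S on ray WZ]
3. ∠NZW = 57°  [S on ray ZW]
4. ∠WNZ = 87°  [△NZW]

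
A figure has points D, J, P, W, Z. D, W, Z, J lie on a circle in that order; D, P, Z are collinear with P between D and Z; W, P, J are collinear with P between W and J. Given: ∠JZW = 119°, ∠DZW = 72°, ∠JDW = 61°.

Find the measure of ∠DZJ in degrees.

1. ∠DJW = 72°  [same arc DW]
2. ∠DWJ = 47°  [△DWJ]
3. ∠DZJ = 47°  [same arc DJ]

∠DZJ = 47°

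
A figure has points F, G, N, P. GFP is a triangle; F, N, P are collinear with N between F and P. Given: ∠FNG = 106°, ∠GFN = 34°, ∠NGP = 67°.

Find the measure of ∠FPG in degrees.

∠FPG = 39°

1. ∠GNP = 74°  [linear pair at N on FP]
2. ∠GPN = 39°  [△GNP]
3. ∠FPG = 39°  [N on ray PF]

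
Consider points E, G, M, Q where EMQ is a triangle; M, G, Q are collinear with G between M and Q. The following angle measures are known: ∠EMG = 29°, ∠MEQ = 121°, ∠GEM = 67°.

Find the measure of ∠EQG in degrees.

∠EQG = 30°

1. ∠EMQ = 29°  [G on ray MQ]
2. ∠EQM = 30°  [△EMQ]
3. ∠EQG = 30°  [G on ray QM]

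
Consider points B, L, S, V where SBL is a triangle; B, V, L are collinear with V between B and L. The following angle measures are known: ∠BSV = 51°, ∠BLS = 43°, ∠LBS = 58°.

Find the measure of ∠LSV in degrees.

1. ∠SLV = 43°  [V on ray LB]
2. ∠SBV = 58°  [V on ray BL]
3. ∠BVS = 71°  [△SBV]
4. ∠LVS = 109°  [linear pair at V on BL]
5. ∠LSV = 28°  [△SVL]

∠LSV = 28°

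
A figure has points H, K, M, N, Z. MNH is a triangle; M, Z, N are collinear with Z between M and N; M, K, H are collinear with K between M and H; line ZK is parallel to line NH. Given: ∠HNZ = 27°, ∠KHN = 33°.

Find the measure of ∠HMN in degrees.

∠HMN = 120°

1. ∠HNM = 27°  [Z on ray NM]
2. ∠MHN = 33°  [K on ray HM]
3. ∠HMN = 120°  [△MNH]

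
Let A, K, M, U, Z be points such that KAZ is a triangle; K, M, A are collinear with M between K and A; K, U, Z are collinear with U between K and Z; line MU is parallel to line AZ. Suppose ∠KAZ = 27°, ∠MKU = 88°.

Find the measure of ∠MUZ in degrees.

∠MUZ = 115°

1. ∠KMU = 27°  [MU∥AZ, corresponding at M]
2. ∠KUM = 65°  [△KMU]
3. ∠MUZ = 115°  [linear pair at U on KZ]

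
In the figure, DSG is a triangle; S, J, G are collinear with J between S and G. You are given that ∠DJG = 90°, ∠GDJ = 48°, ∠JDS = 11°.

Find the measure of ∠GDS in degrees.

∠GDS = 59°

1. ∠DGJ = 42°  [△DJG]
2. ∠DJS = 90°  [linear pair at J on SG]
3. ∠DSJ = 79°  [△DSJ]
4. ∠DGS = 42°  [J on ray GS]
5. ∠DSG = 79°  [J on ray SG]
6. ∠GDS = 59°  [△DSG]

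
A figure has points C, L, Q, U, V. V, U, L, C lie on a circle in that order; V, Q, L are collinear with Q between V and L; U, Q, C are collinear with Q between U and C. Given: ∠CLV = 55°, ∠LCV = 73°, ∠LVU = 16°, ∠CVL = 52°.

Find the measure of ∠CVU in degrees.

1. ∠LCU = 16°  [same arc UL]
2. ∠CUL = 52°  [same arc LC]
3. ∠CLU = 112°  [△ULC]
4. ∠CVU = 68°  [cyclic VULC, opposite ∠V+∠L]

∠CVU = 68°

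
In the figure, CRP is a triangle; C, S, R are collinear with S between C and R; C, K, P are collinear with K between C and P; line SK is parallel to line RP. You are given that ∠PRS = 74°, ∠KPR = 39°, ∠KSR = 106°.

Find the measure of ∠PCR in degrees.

∠PCR = 67°

1. ∠CRP = 74°  [S on ray RC]
2. ∠CPR = 39°  [K on ray PC]
3. ∠PCR = 67°  [△CRP]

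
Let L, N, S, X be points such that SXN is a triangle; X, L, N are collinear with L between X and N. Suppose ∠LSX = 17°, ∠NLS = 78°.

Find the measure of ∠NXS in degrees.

∠NXS = 61°

1. ∠SLX = 102°  [linear pair at L on XN]
2. ∠LXS = 61°  [△SXL]
3. ∠NXS = 61°  [L on ray XN]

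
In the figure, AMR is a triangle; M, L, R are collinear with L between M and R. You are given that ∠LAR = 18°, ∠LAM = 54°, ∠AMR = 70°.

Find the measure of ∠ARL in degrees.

1. ∠AML = 70°  [L on ray MR]
2. ∠ALM = 56°  [△AML]
3. ∠ALR = 124°  [linear pair at L on MR]
4. ∠ARL = 38°  [△ALR]

∠ARL = 38°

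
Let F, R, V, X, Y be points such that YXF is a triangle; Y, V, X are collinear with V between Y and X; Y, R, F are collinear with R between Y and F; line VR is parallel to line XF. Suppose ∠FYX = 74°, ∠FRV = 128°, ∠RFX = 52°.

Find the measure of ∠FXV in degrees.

∠FXV = 54°

1. ∠XFY = 52°  [R on ray FY]
2. ∠FXY = 54°  [△YXF]
3. ∠FXV = 54°  [V on ray XY]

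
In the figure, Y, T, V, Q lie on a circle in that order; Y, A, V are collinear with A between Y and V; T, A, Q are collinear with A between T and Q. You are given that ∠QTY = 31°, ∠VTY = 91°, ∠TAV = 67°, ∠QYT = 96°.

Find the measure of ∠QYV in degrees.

∠QYV = 60°

1. ∠QVY = 31°  [same arc YQ]
2. ∠VQY = 89°  [cyclic YTVQ, opposite ∠T+∠Q]
3. ∠QYV = 60°  [△YVQ]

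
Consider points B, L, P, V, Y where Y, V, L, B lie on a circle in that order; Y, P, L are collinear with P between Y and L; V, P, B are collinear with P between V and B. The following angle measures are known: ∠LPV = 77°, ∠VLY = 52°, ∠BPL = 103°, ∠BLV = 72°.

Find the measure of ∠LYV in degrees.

1. ∠BVL = 51°  [△VPL]
2. ∠LBV = 57°  [△VLB]
3. ∠LYV = 57°  [same arc VL]

∠LYV = 57°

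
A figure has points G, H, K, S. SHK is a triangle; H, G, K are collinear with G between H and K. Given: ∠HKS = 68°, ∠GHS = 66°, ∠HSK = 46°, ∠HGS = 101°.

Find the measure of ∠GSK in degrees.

1. ∠GKS = 68°  [G on ray KH]
2. ∠KGS = 79°  [linear pair at G on HK]
3. ∠GSK = 33°  [△SGK]

∠GSK = 33°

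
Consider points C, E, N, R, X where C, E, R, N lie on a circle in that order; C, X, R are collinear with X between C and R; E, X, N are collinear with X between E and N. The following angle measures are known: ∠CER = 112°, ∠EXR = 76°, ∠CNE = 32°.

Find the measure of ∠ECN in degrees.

1. ∠CNR = 68°  [cyclic CERN, opposite ∠E+∠N]
2. ∠CXN = 76°  [vertical angles at X]
3. ∠NCR = 72°  [△CXN]
4. ∠CRN = 40°  [△CRN]
5. ∠CEN = 40°  [same arc CN]
6. ∠ECN = 108°  [△CEN]

∠ECN = 108°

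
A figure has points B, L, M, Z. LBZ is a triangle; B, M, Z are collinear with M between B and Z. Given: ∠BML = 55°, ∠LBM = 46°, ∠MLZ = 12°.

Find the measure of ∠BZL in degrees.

1. ∠LMZ = 125°  [linear pair at M on BZ]
2. ∠LZM = 43°  [△LMZ]
3. ∠BZL = 43°  [M on ray ZB]

∠BZL = 43°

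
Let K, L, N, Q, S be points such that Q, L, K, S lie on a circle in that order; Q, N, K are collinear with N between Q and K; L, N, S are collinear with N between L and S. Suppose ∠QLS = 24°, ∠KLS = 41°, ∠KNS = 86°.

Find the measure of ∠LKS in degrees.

1. ∠QKS = 24°  [same arc QS]
2. ∠KSL = 70°  [△KNS]
3. ∠LKS = 69°  [△LKS]

∠LKS = 69°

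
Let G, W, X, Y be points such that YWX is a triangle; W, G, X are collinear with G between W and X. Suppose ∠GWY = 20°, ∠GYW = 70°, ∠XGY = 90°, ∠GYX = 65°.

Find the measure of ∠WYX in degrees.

∠WYX = 135°

1. ∠XWY = 20°  [G on ray WX]
2. ∠GXY = 25°  [△YGX]
3. ∠WXY = 25°  [G on ray XW]
4. ∠WYX = 135°  [△YWX]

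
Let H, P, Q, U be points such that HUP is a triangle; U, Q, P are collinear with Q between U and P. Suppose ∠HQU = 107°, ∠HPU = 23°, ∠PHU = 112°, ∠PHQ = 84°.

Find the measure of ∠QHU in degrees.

∠QHU = 28°

1. ∠HUP = 45°  [△HUP]
2. ∠HUQ = 45°  [Q on ray UP]
3. ∠QHU = 28°  [△HUQ]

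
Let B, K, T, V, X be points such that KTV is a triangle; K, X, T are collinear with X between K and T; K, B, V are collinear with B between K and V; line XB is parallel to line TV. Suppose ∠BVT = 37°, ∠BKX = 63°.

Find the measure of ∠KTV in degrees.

∠KTV = 80°

1. ∠KVT = 37°  [B on ray VK]
2. ∠TKV = 63°  [X on KT, B on KV]
3. ∠KTV = 80°  [△KTV]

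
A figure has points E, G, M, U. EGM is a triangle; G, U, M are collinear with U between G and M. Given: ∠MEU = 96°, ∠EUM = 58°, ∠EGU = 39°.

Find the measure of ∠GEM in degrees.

∠GEM = 115°

1. ∠EMU = 26°  [△EUM]
2. ∠EGM = 39°  [U on ray GM]
3. ∠EMG = 26°  [U on ray MG]
4. ∠GEM = 115°  [△EGM]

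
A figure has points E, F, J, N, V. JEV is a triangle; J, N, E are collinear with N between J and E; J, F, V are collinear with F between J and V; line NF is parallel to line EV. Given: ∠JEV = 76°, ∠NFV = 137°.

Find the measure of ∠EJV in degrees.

∠EJV = 61°

1. ∠FNJ = 76°  [NF∥EV, corresponding at N]
2. ∠JFN = 43°  [linear pair at F on JV]
3. ∠FJN = 61°  [△JNF]
4. ∠EJV = 61°  [N on JE, F on JV]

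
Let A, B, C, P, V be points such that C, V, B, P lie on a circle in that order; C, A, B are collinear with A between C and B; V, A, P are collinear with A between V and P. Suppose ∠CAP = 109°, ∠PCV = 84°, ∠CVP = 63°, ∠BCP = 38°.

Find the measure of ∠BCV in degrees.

∠BCV = 46°

1. ∠BAV = 109°  [vertical angles at A]
2. ∠CAV = 71°  [linear pair at A on CB]
3. ∠BCV = 46°  [△CAV]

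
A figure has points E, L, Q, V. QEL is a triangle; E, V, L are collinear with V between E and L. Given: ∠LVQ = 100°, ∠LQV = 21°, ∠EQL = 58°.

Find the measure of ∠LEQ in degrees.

1. ∠QLV = 59°  [△QVL]
2. ∠ELQ = 59°  [V on ray LE]
3. ∠LEQ = 63°  [△QEL]

∠LEQ = 63°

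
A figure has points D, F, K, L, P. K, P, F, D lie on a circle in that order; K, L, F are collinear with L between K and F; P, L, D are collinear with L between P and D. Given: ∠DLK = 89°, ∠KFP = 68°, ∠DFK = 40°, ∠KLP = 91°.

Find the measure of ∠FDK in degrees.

1. ∠KDP = 68°  [same arc KP]
2. ∠DKF = 23°  [△KLD]
3. ∠FDK = 117°  [△KFD]

∠FDK = 117°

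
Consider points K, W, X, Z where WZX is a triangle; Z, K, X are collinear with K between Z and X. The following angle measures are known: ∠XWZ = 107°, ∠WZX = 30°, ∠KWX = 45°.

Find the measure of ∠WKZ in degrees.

1. ∠WXZ = 43°  [△WZX]
2. ∠KXW = 43°  [K on ray XZ]
3. ∠WKX = 92°  [△WKX]
4. ∠WKZ = 88°  [linear pair at K on ZX]

∠WKZ = 88°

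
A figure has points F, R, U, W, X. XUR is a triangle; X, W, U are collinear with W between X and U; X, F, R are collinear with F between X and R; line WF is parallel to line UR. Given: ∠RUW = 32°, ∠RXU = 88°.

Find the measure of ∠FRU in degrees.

∠FRU = 60°

1. ∠RUX = 32°  [W on ray UX]
2. ∠URX = 60°  [△XUR]
3. ∠FRU = 60°  [F on ray RX]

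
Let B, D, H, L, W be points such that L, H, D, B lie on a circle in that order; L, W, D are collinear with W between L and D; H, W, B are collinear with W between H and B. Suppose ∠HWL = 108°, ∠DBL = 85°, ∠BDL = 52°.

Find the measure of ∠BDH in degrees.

1. ∠BWD = 108°  [vertical angles at W]
2. ∠BLD = 43°  [△LDB]
3. ∠DBH = 20°  [△DWB]
4. ∠BHD = 43°  [same arc DB]
5. ∠BDH = 117°  [△HDB]

∠BDH = 117°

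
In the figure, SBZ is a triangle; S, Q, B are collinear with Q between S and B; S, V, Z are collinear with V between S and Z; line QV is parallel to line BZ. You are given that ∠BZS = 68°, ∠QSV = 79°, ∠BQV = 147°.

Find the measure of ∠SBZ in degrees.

1. ∠QVS = 68°  [QV∥BZ, corresponding at V]
2. ∠SQV = 33°  [△SQV]
3. ∠SBZ = 33°  [QV∥BZ, corresponding at Q]

∠SBZ = 33°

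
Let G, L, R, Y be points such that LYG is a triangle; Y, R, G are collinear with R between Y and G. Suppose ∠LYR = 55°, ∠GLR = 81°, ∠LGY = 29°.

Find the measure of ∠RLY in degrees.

∠RLY = 15°

1. ∠LGR = 29°  [R on ray GY]
2. ∠GRL = 70°  [△LRG]
3. ∠LRY = 110°  [linear pair at R on YG]
4. ∠RLY = 15°  [△LYR]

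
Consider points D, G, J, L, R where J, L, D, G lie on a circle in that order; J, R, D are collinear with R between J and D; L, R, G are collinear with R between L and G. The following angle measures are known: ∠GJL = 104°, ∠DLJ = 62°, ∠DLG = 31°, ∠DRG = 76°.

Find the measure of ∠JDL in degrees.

∠JDL = 45°

1. ∠DJG = 31°  [same arc DG]
2. ∠GRJ = 104°  [linear pair at R on JD]
3. ∠JGL = 45°  [△JRG]
4. ∠JDL = 45°  [same arc JL]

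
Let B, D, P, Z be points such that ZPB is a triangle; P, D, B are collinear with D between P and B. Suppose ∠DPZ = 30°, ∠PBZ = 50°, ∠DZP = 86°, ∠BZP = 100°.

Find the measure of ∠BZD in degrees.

1. ∠PDZ = 64°  [△ZPD]
2. ∠DBZ = 50°  [D on ray BP]
3. ∠BDZ = 116°  [linear pair at D on PB]
4. ∠BZD = 14°  [△ZDB]

∠BZD = 14°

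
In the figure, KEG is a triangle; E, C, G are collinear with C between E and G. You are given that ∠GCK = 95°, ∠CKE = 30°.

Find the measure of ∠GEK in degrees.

1. ∠ECK = 85°  [linear pair at C on EG]
2. ∠CEK = 65°  [△KEC]
3. ∠GEK = 65°  [C on ray EG]

∠GEK = 65°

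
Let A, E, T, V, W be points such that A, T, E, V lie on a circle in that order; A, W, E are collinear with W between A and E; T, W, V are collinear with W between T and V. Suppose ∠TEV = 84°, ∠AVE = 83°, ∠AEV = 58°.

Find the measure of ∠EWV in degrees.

∠EWV = 65°

1. ∠TAV = 96°  [cyclic ATEV, opposite ∠A+∠E]
2. ∠EAV = 39°  [△AEV]
3. ∠ATV = 58°  [same arc AV]
4. ∠AVT = 26°  [△ATV]
5. ∠AWV = 115°  [△AWV]
6. ∠EWV = 65°  [linear pair at W on AE]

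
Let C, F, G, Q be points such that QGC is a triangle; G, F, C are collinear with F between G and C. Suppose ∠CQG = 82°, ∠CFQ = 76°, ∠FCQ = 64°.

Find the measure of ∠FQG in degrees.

∠FQG = 42°

1. ∠GFQ = 104°  [linear pair at F on GC]
2. ∠GCQ = 64°  [F on ray CG]
3. ∠CGQ = 34°  [△QGC]
4. ∠FGQ = 34°  [F on ray GC]
5. ∠FQG = 42°  [△QGF]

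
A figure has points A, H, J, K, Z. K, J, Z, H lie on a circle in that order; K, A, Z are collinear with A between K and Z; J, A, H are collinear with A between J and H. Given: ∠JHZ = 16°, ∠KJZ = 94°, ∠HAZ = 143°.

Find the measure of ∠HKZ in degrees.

1. ∠HZK = 21°  [△ZAH]
2. ∠KHZ = 86°  [cyclic KJZH, opposite ∠J+∠H]
3. ∠HKZ = 73°  [△KZH]

∠HKZ = 73°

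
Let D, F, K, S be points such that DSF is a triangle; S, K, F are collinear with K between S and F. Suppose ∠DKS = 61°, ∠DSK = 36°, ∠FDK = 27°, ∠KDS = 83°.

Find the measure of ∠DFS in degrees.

1. ∠DKF = 119°  [linear pair at K on SF]
2. ∠DFK = 34°  [△DKF]
3. ∠DFS = 34°  [K on ray FS]

∠DFS = 34°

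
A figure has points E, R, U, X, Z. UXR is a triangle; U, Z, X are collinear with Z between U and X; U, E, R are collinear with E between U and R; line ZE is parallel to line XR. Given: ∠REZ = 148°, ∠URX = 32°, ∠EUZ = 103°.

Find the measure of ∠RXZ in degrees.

1. ∠UEZ = 32°  [linear pair at E on UR]
2. ∠EZU = 45°  [△UZE]
3. ∠EZX = 135°  [linear pair at Z on UX]
4. ∠RXZ = 45°  [ZE∥XR, co-interior at X–Z]

∠RXZ = 45°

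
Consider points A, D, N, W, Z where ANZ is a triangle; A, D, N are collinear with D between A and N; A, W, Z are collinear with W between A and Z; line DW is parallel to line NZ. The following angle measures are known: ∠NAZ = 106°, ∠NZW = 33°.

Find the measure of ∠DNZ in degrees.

∠DNZ = 41°

1. ∠AZN = 33°  [W on ray ZA]
2. ∠ANZ = 41°  [△ANZ]
3. ∠DNZ = 41°  [D on ray NA]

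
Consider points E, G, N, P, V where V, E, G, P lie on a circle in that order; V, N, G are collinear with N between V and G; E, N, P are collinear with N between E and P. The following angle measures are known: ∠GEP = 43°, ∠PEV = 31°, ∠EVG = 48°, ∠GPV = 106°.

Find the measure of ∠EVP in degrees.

1. ∠EPG = 48°  [same arc EG]
2. ∠EGP = 89°  [△EGP]
3. ∠EVP = 91°  [cyclic VEGP, opposite ∠V+∠G]

∠EVP = 91°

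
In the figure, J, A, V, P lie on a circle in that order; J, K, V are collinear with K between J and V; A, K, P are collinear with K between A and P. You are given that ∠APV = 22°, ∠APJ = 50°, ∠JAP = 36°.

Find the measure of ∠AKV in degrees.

∠AKV = 58°

1. ∠AJV = 22°  [same arc AV]
2. ∠AKJ = 122°  [△JKA]
3. ∠AKV = 58°  [linear pair at K on JV]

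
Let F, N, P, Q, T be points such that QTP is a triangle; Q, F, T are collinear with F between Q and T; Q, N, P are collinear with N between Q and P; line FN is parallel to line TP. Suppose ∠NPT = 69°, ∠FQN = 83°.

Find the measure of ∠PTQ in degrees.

1. ∠QPT = 69°  [N on ray PQ]
2. ∠PQT = 83°  [F on QT, N on QP]
3. ∠PTQ = 28°  [△QTP]

∠PTQ = 28°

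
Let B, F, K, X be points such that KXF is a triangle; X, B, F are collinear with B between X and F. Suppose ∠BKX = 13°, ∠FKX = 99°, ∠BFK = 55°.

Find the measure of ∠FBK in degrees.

∠FBK = 39°

1. ∠KFX = 55°  [B on ray FX]
2. ∠FXK = 26°  [△KXF]
3. ∠BXK = 26°  [B on ray XF]
4. ∠KBX = 141°  [△KXB]
5. ∠FBK = 39°  [linear pair at B on XF]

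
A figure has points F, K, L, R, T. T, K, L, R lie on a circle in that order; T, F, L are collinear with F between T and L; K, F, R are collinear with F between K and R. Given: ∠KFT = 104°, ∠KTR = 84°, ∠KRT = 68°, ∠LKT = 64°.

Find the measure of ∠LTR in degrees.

∠LTR = 36°

1. ∠RKT = 28°  [△TKR]
2. ∠LRT = 116°  [cyclic TKLR, opposite ∠K+∠R]
3. ∠RLT = 28°  [same arc TR]
4. ∠LTR = 36°  [△TLR]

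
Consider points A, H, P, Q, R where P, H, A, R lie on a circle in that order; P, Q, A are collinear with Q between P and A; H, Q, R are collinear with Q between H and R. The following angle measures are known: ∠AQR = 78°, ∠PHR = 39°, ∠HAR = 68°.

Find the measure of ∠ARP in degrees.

1. ∠PQR = 102°  [linear pair at Q on PA]
2. ∠PAR = 39°  [same arc PR]
3. ∠HPR = 112°  [cyclic PHAR, opposite ∠P+∠A]
4. ∠HRP = 29°  [△PHR]
5. ∠APR = 49°  [△PQR]
6. ∠ARP = 92°  [△PAR]

∠ARP = 92°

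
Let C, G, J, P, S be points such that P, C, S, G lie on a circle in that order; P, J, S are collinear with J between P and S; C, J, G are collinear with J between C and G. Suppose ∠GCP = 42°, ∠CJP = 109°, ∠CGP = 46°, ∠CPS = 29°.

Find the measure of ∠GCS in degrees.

1. ∠CJS = 71°  [linear pair at J on PS]
2. ∠CSP = 46°  [same arc PC]
3. ∠GCS = 63°  [△CJS]

∠GCS = 63°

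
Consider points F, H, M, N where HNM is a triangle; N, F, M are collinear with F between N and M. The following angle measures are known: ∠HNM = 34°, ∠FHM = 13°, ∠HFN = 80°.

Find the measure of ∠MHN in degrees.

1. ∠HFM = 100°  [linear pair at F on NM]
2. ∠FMH = 67°  [△HFM]
3. ∠HMN = 67°  [F on ray MN]
4. ∠MHN = 79°  [△HNM]

∠MHN = 79°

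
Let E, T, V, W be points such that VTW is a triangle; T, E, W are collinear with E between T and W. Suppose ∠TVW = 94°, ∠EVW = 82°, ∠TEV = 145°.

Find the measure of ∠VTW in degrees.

1. ∠VEW = 35°  [linear pair at E on TW]
2. ∠EWV = 63°  [△VEW]
3. ∠TWV = 63°  [E on ray WT]
4. ∠VTW = 23°  [△VTW]

∠VTW = 23°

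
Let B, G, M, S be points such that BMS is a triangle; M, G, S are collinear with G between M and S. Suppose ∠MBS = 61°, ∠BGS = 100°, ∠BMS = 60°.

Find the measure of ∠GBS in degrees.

∠GBS = 21°

1. ∠BSM = 59°  [△BMS]
2. ∠BSG = 59°  [G on ray SM]
3. ∠GBS = 21°  [△BGS]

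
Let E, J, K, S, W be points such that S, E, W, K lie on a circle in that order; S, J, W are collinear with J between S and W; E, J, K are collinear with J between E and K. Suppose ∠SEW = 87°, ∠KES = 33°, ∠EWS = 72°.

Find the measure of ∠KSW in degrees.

1. ∠SKW = 93°  [cyclic SEWK, opposite ∠E+∠K]
2. ∠KWS = 33°  [same arc SK]
3. ∠KSW = 54°  [△SWK]

∠KSW = 54°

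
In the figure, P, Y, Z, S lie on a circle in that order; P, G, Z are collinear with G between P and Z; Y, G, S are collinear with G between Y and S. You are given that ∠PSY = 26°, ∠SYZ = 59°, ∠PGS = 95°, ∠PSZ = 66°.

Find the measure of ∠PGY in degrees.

∠PGY = 85°

1. ∠PZY = 26°  [same arc PY]
2. ∠YGZ = 95°  [△YGZ]
3. ∠PGY = 85°  [linear pair at G on PZ]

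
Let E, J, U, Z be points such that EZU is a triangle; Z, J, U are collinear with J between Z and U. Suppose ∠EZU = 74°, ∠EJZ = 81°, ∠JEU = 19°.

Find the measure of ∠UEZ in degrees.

1. ∠EJU = 99°  [linear pair at J on ZU]
2. ∠EUJ = 62°  [△EJU]
3. ∠EUZ = 62°  [J on ray UZ]
4. ∠UEZ = 44°  [△EZU]

∠UEZ = 44°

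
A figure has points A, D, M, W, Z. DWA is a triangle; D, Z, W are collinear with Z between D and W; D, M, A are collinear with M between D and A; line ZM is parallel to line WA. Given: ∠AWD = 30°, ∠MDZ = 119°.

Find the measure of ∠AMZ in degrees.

1. ∠DZM = 30°  [ZM∥WA, corresponding at Z]
2. ∠DMZ = 31°  [△DZM]
3. ∠AMZ = 149°  [linear pair at M on DA]

∠AMZ = 149°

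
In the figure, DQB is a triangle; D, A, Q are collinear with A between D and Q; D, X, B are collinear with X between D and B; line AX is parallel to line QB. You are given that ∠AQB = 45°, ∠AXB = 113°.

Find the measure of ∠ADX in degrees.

∠ADX = 68°

1. ∠BQD = 45°  [A on ray QD]
2. ∠AXD = 67°  [linear pair at X on DB]
3. ∠DAX = 45°  [AX∥QB, corresponding at A]
4. ∠ADX = 68°  [△DAX]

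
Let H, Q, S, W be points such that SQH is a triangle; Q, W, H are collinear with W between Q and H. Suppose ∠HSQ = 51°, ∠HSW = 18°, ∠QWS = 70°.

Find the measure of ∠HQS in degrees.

1. ∠HWS = 110°  [linear pair at W on QH]
2. ∠SHW = 52°  [△SWH]
3. ∠QHS = 52°  [W on ray HQ]
4. ∠HQS = 77°  [△SQH]

∠HQS = 77°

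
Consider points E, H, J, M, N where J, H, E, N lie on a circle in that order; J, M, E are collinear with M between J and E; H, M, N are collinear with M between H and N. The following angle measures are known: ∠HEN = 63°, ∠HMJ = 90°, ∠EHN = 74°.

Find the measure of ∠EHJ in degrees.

1. ∠ENH = 43°  [△HEN]
2. ∠EMH = 90°  [linear pair at M on JE]
3. ∠HEJ = 16°  [△HME]
4. ∠EJH = 43°  [same arc HE]
5. ∠EHJ = 121°  [△JHE]

∠EHJ = 121°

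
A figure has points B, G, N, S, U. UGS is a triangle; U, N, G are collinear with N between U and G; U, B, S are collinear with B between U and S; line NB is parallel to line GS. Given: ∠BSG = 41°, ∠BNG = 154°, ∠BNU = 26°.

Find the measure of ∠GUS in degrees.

1. ∠GSU = 41°  [B on ray SU]
2. ∠SGU = 26°  [NB∥GS, corresponding at N]
3. ∠GUS = 113°  [△UGS]

∠GUS = 113°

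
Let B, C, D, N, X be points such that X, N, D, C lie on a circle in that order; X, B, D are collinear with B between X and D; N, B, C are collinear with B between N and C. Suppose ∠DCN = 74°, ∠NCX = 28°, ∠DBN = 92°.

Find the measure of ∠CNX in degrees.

1. ∠DXN = 74°  [same arc ND]
2. ∠NBX = 88°  [linear pair at B on XD]
3. ∠CNX = 18°  [△XBN]

∠CNX = 18°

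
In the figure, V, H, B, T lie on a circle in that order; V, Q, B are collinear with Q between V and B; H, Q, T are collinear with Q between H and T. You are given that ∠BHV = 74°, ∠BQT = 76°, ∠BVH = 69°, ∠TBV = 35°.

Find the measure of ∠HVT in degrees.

∠HVT = 108°

1. ∠HBV = 37°  [△VHB]
2. ∠HQV = 76°  [vertical angles at Q]
3. ∠THV = 35°  [△VQH]
4. ∠HTV = 37°  [same arc VH]
5. ∠HVT = 108°  [△VHT]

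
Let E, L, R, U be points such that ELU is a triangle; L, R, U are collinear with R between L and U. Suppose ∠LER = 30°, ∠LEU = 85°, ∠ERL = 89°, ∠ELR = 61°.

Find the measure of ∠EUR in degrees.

∠EUR = 34°

1. ∠ELU = 61°  [R on ray LU]
2. ∠EUL = 34°  [△ELU]
3. ∠EUR = 34°  [R on ray UL]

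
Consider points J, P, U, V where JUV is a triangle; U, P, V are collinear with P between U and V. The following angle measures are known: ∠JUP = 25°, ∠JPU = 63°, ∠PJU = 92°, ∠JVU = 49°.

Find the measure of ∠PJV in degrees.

∠PJV = 14°

1. ∠JPV = 117°  [linear pair at P on UV]
2. ∠JVP = 49°  [P on ray VU]
3. ∠PJV = 14°  [△JPV]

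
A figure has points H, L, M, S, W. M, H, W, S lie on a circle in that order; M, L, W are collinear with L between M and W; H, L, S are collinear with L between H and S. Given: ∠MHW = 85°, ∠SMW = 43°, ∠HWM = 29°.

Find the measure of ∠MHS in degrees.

1. ∠MSW = 95°  [cyclic MHWS, opposite ∠H+∠S]
2. ∠MWS = 42°  [△MWS]
3. ∠MHS = 42°  [same arc MS]

∠MHS = 42°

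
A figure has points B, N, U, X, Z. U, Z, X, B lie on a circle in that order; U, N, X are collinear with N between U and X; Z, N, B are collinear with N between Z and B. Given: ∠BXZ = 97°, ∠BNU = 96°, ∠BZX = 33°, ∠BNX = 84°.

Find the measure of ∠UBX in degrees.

1. ∠XBZ = 50°  [△ZXB]
2. ∠BUX = 33°  [same arc XB]
3. ∠BXU = 46°  [△XNB]
4. ∠UBX = 101°  [△UXB]

∠UBX = 101°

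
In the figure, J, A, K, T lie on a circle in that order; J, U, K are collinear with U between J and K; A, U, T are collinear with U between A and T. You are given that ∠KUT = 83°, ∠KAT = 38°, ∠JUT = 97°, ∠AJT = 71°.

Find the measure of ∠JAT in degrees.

∠JAT = 64°

1. ∠KJT = 38°  [same arc KT]
2. ∠ATJ = 45°  [△JUT]
3. ∠JAT = 64°  [△JAT]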